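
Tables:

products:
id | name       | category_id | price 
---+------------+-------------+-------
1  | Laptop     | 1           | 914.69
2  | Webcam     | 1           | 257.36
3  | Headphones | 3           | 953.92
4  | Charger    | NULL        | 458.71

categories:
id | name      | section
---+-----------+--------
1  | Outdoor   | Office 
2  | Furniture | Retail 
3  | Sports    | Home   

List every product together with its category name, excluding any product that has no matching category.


INNER JOIN keeps only products rows whose category_id matches an id in categories. Walk through each product:
  - product 1 (Laptop): category_id=1 -> matches Outdoor
  - product 2 (Webcam): category_id=1 -> matches Outdoor
  - product 3 (Headphones): category_id=3 -> matches Sports
  - product 4 (Charger): category_id=NULL, no match -> dropped
So 1 of 4 rows is dropped.

SQL:
SELECT a.name, b.name AS category
FROM products a
INNER JOIN categories b ON a.category_id = b.id

Result:
name       | category
-----------+---------
Laptop     | Outdoor 
Webcam     | Outdoor 
Headphones | Sports  


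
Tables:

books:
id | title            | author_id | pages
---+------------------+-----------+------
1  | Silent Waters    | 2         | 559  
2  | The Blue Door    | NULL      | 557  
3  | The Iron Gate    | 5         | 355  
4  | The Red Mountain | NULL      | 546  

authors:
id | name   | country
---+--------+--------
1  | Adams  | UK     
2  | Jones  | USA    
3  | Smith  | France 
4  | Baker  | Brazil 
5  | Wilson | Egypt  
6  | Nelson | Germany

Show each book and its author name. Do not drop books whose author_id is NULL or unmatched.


LEFT JOIN keeps every row from books (the left table); where author_id has no match in authors, the author columns become NULL. Walk through each book:
  - book 1 (Silent Waters): author_id=2 -> matches Jones
  - book 2 (The Blue Door): author_id=NULL, no match -> kept with NULL
  - book 3 (The Iron Gate): author_id=5 -> matches Wilson
  - book 4 (The Red Mountain): author_id=NULL, no match -> kept with NULL
All 4 rows appear; 2 have NULL author.

SQL:
SELECT a.title, b.name AS author
FROM books a
LEFT JOIN authors b ON a.author_id = b.id

Result:
title            | author
-----------------+-------
Silent Waters    | Jones 
The Blue Door    | NULL  
The Iron Gate    | Wilson
The Red Mountain | NULL  


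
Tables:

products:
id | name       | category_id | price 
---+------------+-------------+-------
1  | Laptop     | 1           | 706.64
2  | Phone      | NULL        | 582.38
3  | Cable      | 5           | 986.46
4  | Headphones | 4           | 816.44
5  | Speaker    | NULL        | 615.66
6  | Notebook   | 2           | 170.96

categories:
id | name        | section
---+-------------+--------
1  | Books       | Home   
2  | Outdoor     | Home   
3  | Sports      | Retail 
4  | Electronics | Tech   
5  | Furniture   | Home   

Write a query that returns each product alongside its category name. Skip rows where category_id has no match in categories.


INNER JOIN keeps only products rows whose category_id matches an id in categories. Walk through each product:
  - product 1 (Laptop): category_id=1 -> matches Books
  - product 2 (Phone): category_id=NULL, no match -> dropped
  - product 3 (Cable): category_id=5 -> matches Furniture
  - product 4 (Headphones): category_id=4 -> matches Electronics
  - product 5 (Speaker): category_id=NULL, no match -> dropped
  - product 6 (Notebook): category_id=2 -> matches Outdoor
So 2 of 6 rows are dropped.

SQL:
SELECT a.name, b.name AS category
FROM products a
INNER JOIN categories b ON a.category_id = b.id

Result:
name       | category   
-----------+------------
Laptop     | Books      
Cable      | Furniture  
Headphones | Electronics
Notebook   | Outdoor    


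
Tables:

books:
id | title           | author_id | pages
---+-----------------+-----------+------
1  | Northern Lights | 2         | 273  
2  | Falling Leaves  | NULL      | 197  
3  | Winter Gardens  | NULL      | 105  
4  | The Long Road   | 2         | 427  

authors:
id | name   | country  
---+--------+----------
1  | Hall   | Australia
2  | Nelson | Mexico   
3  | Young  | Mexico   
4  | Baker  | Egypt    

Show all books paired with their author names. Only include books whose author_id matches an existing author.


INNER JOIN keeps only books rows whose author_id matches an id in authors. Walk through each book:
  - book 1 (Northern Lights): author_id=2 -> matches Nelson
  - book 2 (Falling Leaves): author_id=NULL, no match -> dropped
  - book 3 (Winter Gardens): author_id=NULL, no match -> dropped
  - book 4 (The Long Road): author_id=2 -> matches Nelson
So 2 of 4 rows are dropped.

SQL:
SELECT a.title, b.name AS author
FROM books a
INNER JOIN authors b ON a.author_id = b.id

Result:
title           | author
----------------+-------
Northern Lights | Nelson
The Long Road   | Nelson


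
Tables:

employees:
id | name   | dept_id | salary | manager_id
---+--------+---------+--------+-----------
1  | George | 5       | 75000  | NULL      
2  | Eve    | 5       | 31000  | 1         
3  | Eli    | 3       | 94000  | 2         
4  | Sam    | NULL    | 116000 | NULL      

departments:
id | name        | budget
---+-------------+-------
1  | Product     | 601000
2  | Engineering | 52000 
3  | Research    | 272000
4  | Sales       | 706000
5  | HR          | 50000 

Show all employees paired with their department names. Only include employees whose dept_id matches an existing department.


INNER JOIN keeps only employees rows whose dept_id matches an id in departments. Walk through each employee:
  - employee 1 (George): dept_id=5 -> matches HR
  - employee 2 (Eve): dept_id=5 -> matches HR
  - employee 3 (Eli): dept_id=3 -> matches Research
  - employee 4 (Sam): dept_id=NULL, no match -> dropped
So 1 of 4 rows is dropped.

SQL:
SELECT a.name, b.name AS department
FROM employees a
INNER JOIN departments b ON a.dept_id = b.id

Result:
name   | department
-------+-----------
George | HR        
Eve    | HR        
Eli    | Research  


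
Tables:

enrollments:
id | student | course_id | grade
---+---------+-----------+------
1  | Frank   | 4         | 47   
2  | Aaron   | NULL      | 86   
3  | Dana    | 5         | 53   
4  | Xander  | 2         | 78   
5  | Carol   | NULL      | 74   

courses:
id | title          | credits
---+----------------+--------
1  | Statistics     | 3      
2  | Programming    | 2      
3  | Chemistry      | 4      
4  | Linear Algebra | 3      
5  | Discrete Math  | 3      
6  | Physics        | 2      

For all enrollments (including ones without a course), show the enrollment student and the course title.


LEFT JOIN keeps every row from enrollments (the left table); where course_id has no match in courses, the course columns become NULL. Walk through each enrollment:
  - enrollment 1 (Frank): course_id=4 -> matches Linear Algebra
  - enrollment 2 (Aaron): course_id=NULL, no match -> kept with NULL
  - enrollment 3 (Dana): course_id=5 -> matches Discrete Math
  - enrollment 4 (Xander): course_id=2 -> matches Programming
  - enrollment 5 (Carol): course_id=NULL, no match -> kept with NULL
All 5 rows appear; 2 have NULL course.

SQL:
SELECT a.student, b.title AS course
FROM enrollments a
LEFT JOIN courses b ON a.course_id = b.id

Result:
student | course        
--------+---------------
Frank   | Linear Algebra
Aaron   | NULL          
Dana    | Discrete Math 
Xander  | Programming   
Carol   | NULL          


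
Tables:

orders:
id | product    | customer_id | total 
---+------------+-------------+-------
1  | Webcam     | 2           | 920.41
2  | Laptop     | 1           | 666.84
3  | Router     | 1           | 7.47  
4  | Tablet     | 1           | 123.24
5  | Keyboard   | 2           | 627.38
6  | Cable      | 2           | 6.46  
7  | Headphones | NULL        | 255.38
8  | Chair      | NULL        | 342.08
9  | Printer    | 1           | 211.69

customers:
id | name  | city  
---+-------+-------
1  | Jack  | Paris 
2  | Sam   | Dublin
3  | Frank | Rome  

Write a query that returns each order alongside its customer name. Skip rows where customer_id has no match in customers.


INNER JOIN keeps only orders rows whose customer_id matches an id in customers. Walk through each order:
  - order 1 (Webcam): customer_id=2 -> matches Sam
  - order 2 (Laptop): customer_id=1 -> matches Jack
  - order 3 (Router): customer_id=1 -> matches Jack
  - order 4 (Tablet): customer_id=1 -> matches Jack
  - order 5 (Keyboard): customer_id=2 -> matches Sam
  - order 6 (Cable): customer_id=2 -> matches Sam
  - order 7 (Headphones): customer_id=NULL, no match -> dropped
  - order 8 (Chair): customer_id=NULL, no match -> dropped
  - order 9 (Printer): customer_id=1 -> matches Jack
So 2 of 9 rows are dropped.

SQL:
SELECT a.product, b.name AS customer
FROM orders a
INNER JOIN customers b ON a.customer_id = b.id

Result:
product  | customer
---------+---------
Webcam   | Sam     
Laptop   | Jack    
Router   | Jack    
Tablet   | Jack    
Keyboard | Sam     
Cable    | Sam     
Printer  | Jack    


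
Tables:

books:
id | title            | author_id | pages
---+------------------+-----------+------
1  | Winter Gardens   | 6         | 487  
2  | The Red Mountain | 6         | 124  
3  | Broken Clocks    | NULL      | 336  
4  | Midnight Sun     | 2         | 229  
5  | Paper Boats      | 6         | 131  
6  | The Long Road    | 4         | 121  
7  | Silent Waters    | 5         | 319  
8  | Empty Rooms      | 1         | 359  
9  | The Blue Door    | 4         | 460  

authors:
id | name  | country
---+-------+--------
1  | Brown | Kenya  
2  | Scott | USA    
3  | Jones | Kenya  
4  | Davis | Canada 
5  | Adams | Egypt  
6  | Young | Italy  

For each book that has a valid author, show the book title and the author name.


INNER JOIN keeps only books rows whose author_id matches an id in authors. Walk through each book:
  - book 1 (Winter Gardens): author_id=6 -> matches Young
  - book 2 (The Red Mountain): author_id=6 -> matches Young
  - book 3 (Broken Clocks): author_id=NULL, no match -> dropped
  - book 4 (Midnight Sun): author_id=2 -> matches Scott
  - book 5 (Paper Boats): author_id=6 -> matches Young
  - book 6 (The Long Road): author_id=4 -> matches Davis
  - book 7 (Silent Waters): author_id=5 -> matches Adams
  - book 8 (Empty Rooms): author_id=1 -> matches Brown
  - book 9 (The Blue Door): author_id=4 -> matches Davis
So 1 of 9 rows is dropped.

SQL:
SELECT a.title, b.name AS author
FROM books a
INNER JOIN authors b ON a.author_id = b.id

Result:
title            | author
-----------------+-------
Winter Gardens   | Young 
The Red Mountain | Young 
Midnight Sun     | Scott 
Paper Boats      | Young 
The Long Road    | Davis 
Silent Waters    | Adams 
Empty Rooms      | Brown 
The Blue Door    | Davis 


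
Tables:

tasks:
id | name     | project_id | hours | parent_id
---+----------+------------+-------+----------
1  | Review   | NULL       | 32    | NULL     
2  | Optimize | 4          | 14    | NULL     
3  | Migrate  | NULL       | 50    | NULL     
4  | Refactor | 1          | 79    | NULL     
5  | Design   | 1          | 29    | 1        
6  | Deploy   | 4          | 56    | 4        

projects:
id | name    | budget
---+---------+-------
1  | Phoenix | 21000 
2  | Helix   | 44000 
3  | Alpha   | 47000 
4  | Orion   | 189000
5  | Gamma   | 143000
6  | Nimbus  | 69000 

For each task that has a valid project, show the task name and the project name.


INNER JOIN keeps only tasks rows whose project_id matches an id in projects. Walk through each task:
  - task 1 (Review): project_id=NULL, no match -> dropped
  - task 2 (Optimize): project_id=4 -> matches Orion
  - task 3 (Migrate): project_id=NULL, no match -> dropped
  - task 4 (Refactor): project_id=1 -> matches Phoenix
  - task 5 (Design): project_id=1 -> matches Phoenix
  - task 6 (Deploy): project_id=4 -> matches Orion
So 2 of 6 rows are dropped.

SQL:
SELECT a.name, b.name AS project
FROM tasks a
INNER JOIN projects b ON a.project_id = b.id

Result:
name     | project
---------+--------
Optimize | Orion  
Refactor | Phoenix
Design   | Phoenix
Deploy   | Orion  


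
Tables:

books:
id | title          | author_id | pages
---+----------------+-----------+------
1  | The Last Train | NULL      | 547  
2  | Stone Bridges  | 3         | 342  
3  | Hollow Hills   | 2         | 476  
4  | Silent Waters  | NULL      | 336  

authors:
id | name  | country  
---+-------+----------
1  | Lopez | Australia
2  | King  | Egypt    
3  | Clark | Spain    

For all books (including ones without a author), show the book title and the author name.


LEFT JOIN keeps every row from books (the left table); where author_id has no match in authors, the author columns become NULL. Walk through each book:
  - book 1 (The Last Train): author_id=NULL, no match -> kept with NULL
  - book 2 (Stone Bridges): author_id=3 -> matches Clark
  - book 3 (Hollow Hills): author_id=2 -> matches King
  - book 4 (Silent Waters): author_id=NULL, no match -> kept with NULL
All 4 rows appear; 2 have NULL author.

SQL:
SELECT a.title, b.name AS author
FROM books a
LEFT JOIN authors b ON a.author_id = b.id

Result:
title          | author
---------------+-------
The Last Train | NULL  
Stone Bridges  | Clark 
Hollow Hills   | King  
Silent Waters  | NULL  


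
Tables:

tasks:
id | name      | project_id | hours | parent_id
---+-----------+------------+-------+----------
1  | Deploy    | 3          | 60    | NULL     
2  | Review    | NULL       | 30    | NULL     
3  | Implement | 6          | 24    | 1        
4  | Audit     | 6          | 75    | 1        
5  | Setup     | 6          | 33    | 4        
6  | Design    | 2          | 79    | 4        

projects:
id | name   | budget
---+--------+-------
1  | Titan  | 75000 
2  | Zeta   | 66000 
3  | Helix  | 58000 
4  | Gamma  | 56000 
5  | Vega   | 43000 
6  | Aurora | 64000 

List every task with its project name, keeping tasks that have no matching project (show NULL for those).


LEFT JOIN keeps every row from tasks (the left table); where project_id has no match in projects, the project columns become NULL. Walk through each task:
  - task 1 (Deploy): project_id=3 -> matches Helix
  - task 2 (Review): project_id=NULL, no match -> kept with NULL
  - task 3 (Implement): project_id=6 -> matches Aurora
  - task 4 (Audit): project_id=6 -> matches Aurora
  - task 5 (Setup): project_id=6 -> matches Aurora
  - task 6 (Design): project_id=2 -> matches Zeta
All 6 rows appear; 1 has NULL project.

SQL:
SELECT a.name, b.name AS project
FROM tasks a
LEFT JOIN projects b ON a.project_id = b.id

Result:
name      | project
----------+--------
Deploy    | Helix  
Review    | NULL   
Implement | Aurora 
Audit     | Aurora 
Setup     | Aurora 
Design    | Zeta   


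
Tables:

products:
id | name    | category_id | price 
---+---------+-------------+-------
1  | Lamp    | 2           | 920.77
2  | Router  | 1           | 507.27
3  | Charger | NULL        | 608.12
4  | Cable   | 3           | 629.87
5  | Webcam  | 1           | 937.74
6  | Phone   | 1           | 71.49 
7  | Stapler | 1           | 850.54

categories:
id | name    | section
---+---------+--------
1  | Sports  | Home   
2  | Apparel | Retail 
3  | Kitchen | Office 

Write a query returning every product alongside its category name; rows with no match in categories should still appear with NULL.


LEFT JOIN keeps every row from products (the left table); where category_id has no match in categories, the category columns become NULL. Walk through each product:
  - product 1 (Lamp): category_id=2 -> matches Apparel
  - product 2 (Router): category_id=1 -> matches Sports
  - product 3 (Charger): category_id=NULL, no match -> kept with NULL
  - product 4 (Cable): category_id=3 -> matches Kitchen
  - product 5 (Webcam): category_id=1 -> matches Sports
  - product 6 (Phone): category_id=1 -> matches Sports
  - product 7 (Stapler): category_id=1 -> matches Sports
All 7 rows appear; 1 has NULL category.

SQL:
SELECT a.name, b.name AS category
FROM products a
LEFT JOIN categories b ON a.category_id = b.id

Result:
name    | category
--------+---------
Lamp    | Apparel 
Router  | Sports  
Charger | NULL    
Cable   | Kitchen 
Webcam  | Sports  
Phone   | Sports  
Stapler | Sports  


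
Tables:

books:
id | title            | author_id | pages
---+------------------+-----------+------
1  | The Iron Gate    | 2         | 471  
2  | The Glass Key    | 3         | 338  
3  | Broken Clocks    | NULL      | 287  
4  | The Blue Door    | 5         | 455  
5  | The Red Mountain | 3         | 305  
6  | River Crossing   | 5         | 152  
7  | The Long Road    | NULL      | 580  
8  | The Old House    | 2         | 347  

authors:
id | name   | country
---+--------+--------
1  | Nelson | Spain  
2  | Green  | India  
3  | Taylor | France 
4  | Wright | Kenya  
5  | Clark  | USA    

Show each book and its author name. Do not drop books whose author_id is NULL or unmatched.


LEFT JOIN keeps every row from books (the left table); where author_id has no match in authors, the author columns become NULL. Walk through each book:
  - book 1 (The Iron Gate): author_id=2 -> matches Green
  - book 2 (The Glass Key): author_id=3 -> matches Taylor
  - book 3 (Broken Clocks): author_id=NULL, no match -> kept with NULL
  - book 4 (The Blue Door): author_id=5 -> matches Clark
  - book 5 (The Red Mountain): author_id=3 -> matches Taylor
  - book 6 (River Crossing): author_id=5 -> matches Clark
  - book 7 (The Long Road): author_id=NULL, no match -> kept with NULL
  - book 8 (The Old House): author_id=2 -> matches Green
All 8 rows appear; 2 have NULL author.

SQL:
SELECT a.title, b.name AS author
FROM books a
LEFT JOIN authors b ON a.author_id = b.id

Result:
title            | author
-----------------+-------
The Iron Gate    | Green 
The Glass Key    | Taylor
Broken Clocks    | NULL  
The Blue Door    | Clark 
The Red Mountain | Taylor
River Crossing   | Clark 
The Long Road    | NULL  
The Old House    | Green 


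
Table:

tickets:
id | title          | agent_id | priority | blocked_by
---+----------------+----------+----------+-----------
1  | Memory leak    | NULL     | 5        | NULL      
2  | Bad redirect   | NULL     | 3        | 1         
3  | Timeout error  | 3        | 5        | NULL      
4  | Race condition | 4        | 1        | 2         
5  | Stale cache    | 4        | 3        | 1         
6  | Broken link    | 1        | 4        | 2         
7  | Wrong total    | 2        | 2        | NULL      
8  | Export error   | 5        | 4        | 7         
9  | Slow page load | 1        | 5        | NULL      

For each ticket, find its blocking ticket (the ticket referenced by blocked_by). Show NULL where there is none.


This is a self-join: tickets is joined to a second copy of itself, matching each row's blocked_by to another row's id. Use LEFT JOIN so rows with blocked_by=NULL are kept.
  - ticket 1 (Memory leak): blocked_by=NULL -> NULL
  - ticket 2 (Bad redirect): blocked_by=1 -> Memory leak
  - ticket 3 (Timeout error): blocked_by=NULL -> NULL
  - ticket 4 (Race condition): blocked_by=2 -> Bad redirect
  - ticket 5 (Stale cache): blocked_by=1 -> Memory leak
  - ticket 6 (Broken link): blocked_by=2 -> Bad redirect
  - ticket 7 (Wrong total): blocked_by=NULL -> NULL
  - ticket 8 (Export error): blocked_by=7 -> Wrong total
  - ticket 9 (Slow page load): blocked_by=NULL -> NULL

SQL:
SELECT a.title AS item, b.title AS blocked_by
FROM tickets a
LEFT JOIN tickets b ON a.blocked_by = b.id

Result:
item           | blocked_by  
---------------+-------------
Memory leak    | NULL        
Bad redirect   | Memory leak 
Timeout error  | NULL        
Race condition | Bad redirect
Stale cache    | Memory leak 
Broken link    | Bad redirect
Wrong total    | NULL        
Export error   | Wrong total 
Slow page load | NULL        


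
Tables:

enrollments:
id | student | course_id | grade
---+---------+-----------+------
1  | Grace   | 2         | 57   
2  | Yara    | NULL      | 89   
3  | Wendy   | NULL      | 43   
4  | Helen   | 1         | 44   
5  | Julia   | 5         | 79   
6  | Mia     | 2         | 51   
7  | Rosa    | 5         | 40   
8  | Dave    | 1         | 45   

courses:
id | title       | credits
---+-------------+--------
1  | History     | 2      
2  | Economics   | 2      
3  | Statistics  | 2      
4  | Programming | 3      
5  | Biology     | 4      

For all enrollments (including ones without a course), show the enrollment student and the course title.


LEFT JOIN keeps every row from enrollments (the left table); where course_id has no match in courses, the course columns become NULL. Walk through each enrollment:
  - enrollment 1 (Grace): course_id=2 -> matches Economics
  - enrollment 2 (Yara): course_id=NULL, no match -> kept with NULL
  - enrollment 3 (Wendy): course_id=NULL, no match -> kept with NULL
  - enrollment 4 (Helen): course_id=1 -> matches History
  - enrollment 5 (Julia): course_id=5 -> matches Biology
  - enrollment 6 (Mia): course_id=2 -> matches Economics
  - enrollment 7 (Rosa): course_id=5 -> matches Biology
  - enrollment 8 (Dave): course_id=1 -> matches History
All 8 rows appear; 2 have NULL course.

SQL:
SELECT a.student, b.title AS course
FROM enrollments a
LEFT JOIN courses b ON a.course_id = b.id

Result:
student | course   
--------+----------
Grace   | Economics
Yara    | NULL     
Wendy   | NULL     
Helen   | History  
Julia   | Biology  
Mia     | Economics
Rosa    | Biology  
Dave    | History  


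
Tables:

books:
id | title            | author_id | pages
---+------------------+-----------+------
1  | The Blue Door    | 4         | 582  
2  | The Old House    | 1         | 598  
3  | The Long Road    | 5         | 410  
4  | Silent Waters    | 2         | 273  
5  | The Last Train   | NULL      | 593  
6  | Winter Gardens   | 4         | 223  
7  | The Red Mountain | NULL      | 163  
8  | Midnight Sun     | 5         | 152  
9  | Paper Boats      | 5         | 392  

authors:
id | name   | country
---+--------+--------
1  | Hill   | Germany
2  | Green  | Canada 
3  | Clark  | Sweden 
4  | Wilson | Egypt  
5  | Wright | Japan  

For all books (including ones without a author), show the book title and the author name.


LEFT JOIN keeps every row from books (the left table); where author_id has no match in authors, the author columns become NULL. Walk through each book:
  - book 1 (The Blue Door): author_id=4 -> matches Wilson
  - book 2 (The Old House): author_id=1 -> matches Hill
  - book 3 (The Long Road): author_id=5 -> matches Wright
  - book 4 (Silent Waters): author_id=2 -> matches Green
  - book 5 (The Last Train): author_id=NULL, no match -> kept with NULL
  - book 6 (Winter Gardens): author_id=4 -> matches Wilson
  - book 7 (The Red Mountain): author_id=NULL, no match -> kept with NULL
  - book 8 (Midnight Sun): author_id=5 -> matches Wright
  - book 9 (Paper Boats): author_id=5 -> matches Wright
All 9 rows appear; 2 have NULL author.

SQL:
SELECT a.title, b.name AS author
FROM books a
LEFT JOIN authors b ON a.author_id = b.id

Result:
title            | author
-----------------+-------
The Blue Door    | Wilson
The Old House    | Hill  
The Long Road    | Wright
Silent Waters    | Green 
The Last Train   | NULL  
Winter Gardens   | Wilson
The Red Mountain | NULL  
Midnight Sun     | Wright
Paper Boats      | Wright


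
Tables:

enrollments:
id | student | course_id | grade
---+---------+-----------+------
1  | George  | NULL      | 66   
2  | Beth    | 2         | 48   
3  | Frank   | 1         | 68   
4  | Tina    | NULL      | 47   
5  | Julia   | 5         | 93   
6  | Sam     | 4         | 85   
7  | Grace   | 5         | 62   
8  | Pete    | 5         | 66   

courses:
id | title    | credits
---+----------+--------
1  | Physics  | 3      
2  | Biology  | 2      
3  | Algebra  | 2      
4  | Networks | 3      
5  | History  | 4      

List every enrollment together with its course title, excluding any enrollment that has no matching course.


INNER JOIN keeps only enrollments rows whose course_id matches an id in courses. Walk through each enrollment:
  - enrollment 1 (George): course_id=NULL, no match -> dropped
  - enrollment 2 (Beth): course_id=2 -> matches Biology
  - enrollment 3 (Frank): course_id=1 -> matches Physics
  - enrollment 4 (Tina): course_id=NULL, no match -> dropped
  - enrollment 5 (Julia): course_id=5 -> matches History
  - enrollment 6 (Sam): course_id=4 -> matches Networks
  - enrollment 7 (Grace): course_id=5 -> matches History
  - enrollment 8 (Pete): course_id=5 -> matches History
So 2 of 8 rows are dropped.

SQL:
SELECT a.student, b.title AS course
FROM enrollments a
INNER JOIN courses b ON a.course_id = b.id

Result:
student | course  
--------+---------
Beth    | Biology 
Frank   | Physics 
Julia   | History 
Sam     | Networks
Grace   | History 
Pete    | History 


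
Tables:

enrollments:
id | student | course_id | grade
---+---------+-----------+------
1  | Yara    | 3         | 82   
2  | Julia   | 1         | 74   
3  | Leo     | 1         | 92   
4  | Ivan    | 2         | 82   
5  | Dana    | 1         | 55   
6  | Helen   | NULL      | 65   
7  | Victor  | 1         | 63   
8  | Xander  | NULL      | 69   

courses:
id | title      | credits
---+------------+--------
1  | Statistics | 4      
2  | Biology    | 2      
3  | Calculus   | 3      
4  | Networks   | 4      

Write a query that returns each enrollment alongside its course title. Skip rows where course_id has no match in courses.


INNER JOIN keeps only enrollments rows whose course_id matches an id in courses. Walk through each enrollment:
  - enrollment 1 (Yara): course_id=3 -> matches Calculus
  - enrollment 2 (Julia): course_id=1 -> matches Statistics
  - enrollment 3 (Leo): course_id=1 -> matches Statistics
  - enrollment 4 (Ivan): course_id=2 -> matches Biology
  - enrollment 5 (Dana): course_id=1 -> matches Statistics
  - enrollment 6 (Helen): course_id=NULL, no match -> dropped
  - enrollment 7 (Victor): course_id=1 -> matches Statistics
  - enrollment 8 (Xander): course_id=NULL, no match -> dropped
So 2 of 8 rows are dropped.

SQL:
SELECT a.student, b.title AS course
FROM enrollments a
INNER JOIN courses b ON a.course_id = b.id

Result:
student | course    
--------+-----------
Yara    | Calculus  
Julia   | Statistics
Leo     | Statistics
Ivan    | Biology   
Dana    | Statistics
Victor  | Statistics


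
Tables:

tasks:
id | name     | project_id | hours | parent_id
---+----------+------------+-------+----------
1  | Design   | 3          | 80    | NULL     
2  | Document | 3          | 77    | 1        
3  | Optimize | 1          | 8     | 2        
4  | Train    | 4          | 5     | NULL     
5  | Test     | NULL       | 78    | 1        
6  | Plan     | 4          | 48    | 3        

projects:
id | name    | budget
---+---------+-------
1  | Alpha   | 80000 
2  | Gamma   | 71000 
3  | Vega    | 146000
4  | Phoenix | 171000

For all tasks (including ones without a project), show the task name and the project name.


LEFT JOIN keeps every row from tasks (the left table); where project_id has no match in projects, the project columns become NULL. Walk through each task:
  - task 1 (Design): project_id=3 -> matches Vega
  - task 2 (Document): project_id=3 -> matches Vega
  - task 3 (Optimize): project_id=1 -> matches Alpha
  - task 4 (Train): project_id=4 -> matches Phoenix
  - task 5 (Test): project_id=NULL, no match -> kept with NULL
  - task 6 (Plan): project_id=4 -> matches Phoenix
All 6 rows appear; 1 has NULL project.

SQL:
SELECT a.name, b.name AS project
FROM tasks a
LEFT JOIN projects b ON a.project_id = b.id

Result:
name     | project
---------+--------
Design   | Vega   
Document | Vega   
Optimize | Alpha  
Train    | Phoenix
Test     | NULL   
Plan     | Phoenix


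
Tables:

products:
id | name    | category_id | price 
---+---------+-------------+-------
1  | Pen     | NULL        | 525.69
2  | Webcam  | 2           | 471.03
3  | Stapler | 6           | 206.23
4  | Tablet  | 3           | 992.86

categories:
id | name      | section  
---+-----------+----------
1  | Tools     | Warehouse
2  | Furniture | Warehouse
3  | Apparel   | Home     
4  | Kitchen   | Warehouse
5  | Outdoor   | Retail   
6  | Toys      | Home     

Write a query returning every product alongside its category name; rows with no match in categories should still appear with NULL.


LEFT JOIN keeps every row from products (the left table); where category_id has no match in categories, the category columns become NULL. Walk through each product:
  - product 1 (Pen): category_id=NULL, no match -> kept with NULL
  - product 2 (Webcam): category_id=2 -> matches Furniture
  - product 3 (Stapler): category_id=6 -> matches Toys
  - product 4 (Tablet): category_id=3 -> matches Apparel
All 4 rows appear; 1 has NULL category.

SQL:
SELECT a.name, b.name AS category
FROM products a
LEFT JOIN categories b ON a.category_id = b.id

Result:
name    | category 
--------+----------
Pen     | NULL     
Webcam  | Furniture
Stapler | Toys     
Tablet  | Apparel  


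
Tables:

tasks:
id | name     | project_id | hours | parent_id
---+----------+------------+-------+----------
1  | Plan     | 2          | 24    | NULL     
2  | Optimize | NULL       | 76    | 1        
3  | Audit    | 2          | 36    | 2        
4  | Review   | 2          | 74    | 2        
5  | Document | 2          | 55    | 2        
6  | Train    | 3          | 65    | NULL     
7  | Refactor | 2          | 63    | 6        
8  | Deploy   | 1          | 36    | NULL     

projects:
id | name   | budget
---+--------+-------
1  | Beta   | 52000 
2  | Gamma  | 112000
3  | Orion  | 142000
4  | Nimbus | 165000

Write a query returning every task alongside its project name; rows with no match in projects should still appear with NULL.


LEFT JOIN keeps every row from tasks (the left table); where project_id has no match in projects, the project columns become NULL. Walk through each task:
  - task 1 (Plan): project_id=2 -> matches Gamma
  - task 2 (Optimize): project_id=NULL, no match -> kept with NULL
  - task 3 (Audit): project_id=2 -> matches Gamma
  - task 4 (Review): project_id=2 -> matches Gamma
  - task 5 (Document): project_id=2 -> matches Gamma
  - task 6 (Train): project_id=3 -> matches Orion
  - task 7 (Refactor): project_id=2 -> matches Gamma
  - task 8 (Deploy): project_id=1 -> matches Beta
All 8 rows appear; 1 has NULL project.

SQL:
SELECT a.name, b.name AS project
FROM tasks a
LEFT JOIN projects b ON a.project_id = b.id

Result:
name     | project
---------+--------
Plan     | Gamma  
Optimize | NULL   
Audit    | Gamma  
Review   | Gamma  
Document | Gamma  
Train    | Orion  
Refactor | Gamma  
Deploy   | Beta   


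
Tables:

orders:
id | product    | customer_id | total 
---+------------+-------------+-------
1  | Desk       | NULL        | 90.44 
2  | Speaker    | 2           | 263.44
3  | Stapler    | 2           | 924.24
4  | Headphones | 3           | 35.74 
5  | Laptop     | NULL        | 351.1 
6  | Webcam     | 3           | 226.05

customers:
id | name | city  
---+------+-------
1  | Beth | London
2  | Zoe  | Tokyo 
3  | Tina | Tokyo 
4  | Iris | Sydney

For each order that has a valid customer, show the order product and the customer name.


INNER JOIN keeps only orders rows whose customer_id matches an id in customers. Walk through each order:
  - order 1 (Desk): customer_id=NULL, no match -> dropped
  - order 2 (Speaker): customer_id=2 -> matches Zoe
  - order 3 (Stapler): customer_id=2 -> matches Zoe
  - order 4 (Headphones): customer_id=3 -> matches Tina
  - order 5 (Laptop): customer_id=NULL, no match -> dropped
  - order 6 (Webcam): customer_id=3 -> matches Tina
So 2 of 6 rows are dropped.

SQL:
SELECT a.product, b.name AS customer
FROM orders a
INNER JOIN customers b ON a.customer_id = b.id

Result:
product    | customer
-----------+---------
Speaker    | Zoe     
Stapler    | Zoe     
Headphones | Tina    
Webcam     | Tina    


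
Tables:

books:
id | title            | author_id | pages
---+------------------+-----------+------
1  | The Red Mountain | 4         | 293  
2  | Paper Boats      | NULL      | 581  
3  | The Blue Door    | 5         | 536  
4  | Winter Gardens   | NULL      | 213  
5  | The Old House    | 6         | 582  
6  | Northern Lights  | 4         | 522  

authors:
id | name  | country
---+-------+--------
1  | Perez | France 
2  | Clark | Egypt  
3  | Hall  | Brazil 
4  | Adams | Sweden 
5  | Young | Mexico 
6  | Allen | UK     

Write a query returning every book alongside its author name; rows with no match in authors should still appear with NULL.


LEFT JOIN keeps every row from books (the left table); where author_id has no match in authors, the author columns become NULL. Walk through each book:
  - book 1 (The Red Mountain): author_id=4 -> matches Adams
  - book 2 (Paper Boats): author_id=NULL, no match -> kept with NULL
  - book 3 (The Blue Door): author_id=5 -> matches Young
  - book 4 (Winter Gardens): author_id=NULL, no match -> kept with NULL
  - book 5 (The Old House): author_id=6 -> matches Allen
  - book 6 (Northern Lights): author_id=4 -> matches Adams
All 6 rows appear; 2 have NULL author.

SQL:
SELECT a.title, b.name AS author
FROM books a
LEFT JOIN authors b ON a.author_id = b.id

Result:
title            | author
-----------------+-------
The Red Mountain | Adams 
Paper Boats      | NULL  
The Blue Door    | Young 
Winter Gardens   | NULL  
The Old House    | Allen 
Northern Lights  | Adams 


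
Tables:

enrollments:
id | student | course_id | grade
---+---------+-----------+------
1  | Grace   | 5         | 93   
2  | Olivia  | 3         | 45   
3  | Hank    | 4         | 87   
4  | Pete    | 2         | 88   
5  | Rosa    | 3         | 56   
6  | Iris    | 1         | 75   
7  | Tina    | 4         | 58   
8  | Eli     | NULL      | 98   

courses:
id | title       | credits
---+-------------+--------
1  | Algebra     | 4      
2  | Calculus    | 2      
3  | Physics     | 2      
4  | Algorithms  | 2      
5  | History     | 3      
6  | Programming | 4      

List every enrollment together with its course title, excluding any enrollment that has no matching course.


INNER JOIN keeps only enrollments rows whose course_id matches an id in courses. Walk through each enrollment:
  - enrollment 1 (Grace): course_id=5 -> matches History
  - enrollment 2 (Olivia): course_id=3 -> matches Physics
  - enrollment 3 (Hank): course_id=4 -> matches Algorithms
  - enrollment 4 (Pete): course_id=2 -> matches Calculus
  - enrollment 5 (Rosa): course_id=3 -> matches Physics
  - enrollment 6 (Iris): course_id=1 -> matches Algebra
  - enrollment 7 (Tina): course_id=4 -> matches Algorithms
  - enrollment 8 (Eli): course_id=NULL, no match -> dropped
So 1 of 8 rows is dropped.

SQL:
SELECT a.student, b.title AS course
FROM enrollments a
INNER JOIN courses b ON a.course_id = b.id

Result:
student | course    
--------+-----------
Grace   | History   
Olivia  | Physics   
Hank    | Algorithms
Pete    | Calculus  
Rosa    | Physics   
Iris    | Algebra   
Tina    | Algorithms


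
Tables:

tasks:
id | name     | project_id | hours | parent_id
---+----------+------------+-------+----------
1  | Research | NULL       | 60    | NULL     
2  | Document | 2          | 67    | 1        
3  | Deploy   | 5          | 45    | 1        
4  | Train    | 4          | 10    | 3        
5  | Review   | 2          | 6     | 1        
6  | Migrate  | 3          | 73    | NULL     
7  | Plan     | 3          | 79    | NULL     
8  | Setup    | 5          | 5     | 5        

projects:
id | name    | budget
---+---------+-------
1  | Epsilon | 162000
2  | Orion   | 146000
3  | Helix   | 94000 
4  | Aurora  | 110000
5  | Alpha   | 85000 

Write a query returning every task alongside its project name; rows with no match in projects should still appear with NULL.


LEFT JOIN keeps every row from tasks (the left table); where project_id has no match in projects, the project columns become NULL. Walk through each task:
  - task 1 (Research): project_id=NULL, no match -> kept with NULL
  - task 2 (Document): project_id=2 -> matches Orion
  - task 3 (Deploy): project_id=5 -> matches Alpha
  - task 4 (Train): project_id=4 -> matches Aurora
  - task 5 (Review): project_id=2 -> matches Orion
  - task 6 (Migrate): project_id=3 -> matches Helix
  - task 7 (Plan): project_id=3 -> matches Helix
  - task 8 (Setup): project_id=5 -> matches Alpha
All 8 rows appear; 1 has NULL project.

SQL:
SELECT a.name, b.name AS project
FROM tasks a
LEFT JOIN projects b ON a.project_id = b.id

Result:
name     | project
---------+--------
Research | NULL   
Document | Orion  
Deploy   | Alpha  
Train    | Aurora 
Review   | Orion  
Migrate  | Helix  
Plan     | Helix  
Setup    | Alpha  


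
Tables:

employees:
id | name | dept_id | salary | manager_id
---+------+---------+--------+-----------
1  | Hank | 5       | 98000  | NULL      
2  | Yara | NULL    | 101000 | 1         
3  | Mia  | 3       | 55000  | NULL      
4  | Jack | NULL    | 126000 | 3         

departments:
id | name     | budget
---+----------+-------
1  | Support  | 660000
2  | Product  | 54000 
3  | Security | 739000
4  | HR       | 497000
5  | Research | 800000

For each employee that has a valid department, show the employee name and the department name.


INNER JOIN keeps only employees rows whose dept_id matches an id in departments. Walk through each employee:
  - employee 1 (Hank): dept_id=5 -> matches Research
  - employee 2 (Yara): dept_id=NULL, no match -> dropped
  - employee 3 (Mia): dept_id=3 -> matches Security
  - employee 4 (Jack): dept_id=NULL, no match -> dropped
So 2 of 4 rows are dropped.

SQL:
SELECT a.name, b.name AS department
FROM employees a
INNER JOIN departments b ON a.dept_id = b.id

Result:
name | department
-----+-----------
Hank | Research  
Mia  | Security  


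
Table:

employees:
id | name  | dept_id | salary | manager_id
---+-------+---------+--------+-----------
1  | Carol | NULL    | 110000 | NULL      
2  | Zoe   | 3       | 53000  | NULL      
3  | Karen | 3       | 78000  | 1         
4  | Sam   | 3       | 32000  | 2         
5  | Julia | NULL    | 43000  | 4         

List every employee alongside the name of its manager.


This is a self-join: employees is joined to a second copy of itself, matching each row's manager_id to another row's id. Use LEFT JOIN so rows with manager_id=NULL are kept.
  - employee 1 (Carol): manager_id=NULL -> NULL
  - employee 2 (Zoe): manager_id=NULL -> NULL
  - employee 3 (Karen): manager_id=1 -> Carol
  - employee 4 (Sam): manager_id=2 -> Zoe
  - employee 5 (Julia): manager_id=4 -> Sam

SQL:
SELECT a.name AS item, b.name AS manager
FROM employees a
LEFT JOIN employees b ON a.manager_id = b.id

Result:
item  | manager
------+--------
Carol | NULL   
Zoe   | NULL   
Karen | Carol  
Sam   | Zoe    
Julia | Sam    


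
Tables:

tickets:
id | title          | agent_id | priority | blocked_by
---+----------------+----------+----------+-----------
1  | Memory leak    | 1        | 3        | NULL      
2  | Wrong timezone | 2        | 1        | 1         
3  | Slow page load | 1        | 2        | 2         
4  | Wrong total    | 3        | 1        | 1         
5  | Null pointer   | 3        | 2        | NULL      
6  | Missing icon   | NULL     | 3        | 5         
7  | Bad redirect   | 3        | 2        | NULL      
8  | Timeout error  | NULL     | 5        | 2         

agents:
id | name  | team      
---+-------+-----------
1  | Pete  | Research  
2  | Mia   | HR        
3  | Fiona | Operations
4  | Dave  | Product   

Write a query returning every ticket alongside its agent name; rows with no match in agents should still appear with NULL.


LEFT JOIN keeps every row from tickets (the left table); where agent_id has no match in agents, the agent columns become NULL. Walk through each ticket:
  - ticket 1 (Memory leak): agent_id=1 -> matches Pete
  - ticket 2 (Wrong timezone): agent_id=2 -> matches Mia
  - ticket 3 (Slow page load): agent_id=1 -> matches Pete
  - ticket 4 (Wrong total): agent_id=3 -> matches Fiona
  - ticket 5 (Null pointer): agent_id=3 -> matches Fiona
  - ticket 6 (Missing icon): agent_id=NULL, no match -> kept with NULL
  - ticket 7 (Bad redirect): agent_id=3 -> matches Fiona
  - ticket 8 (Timeout error): agent_id=NULL, no match -> kept with NULL
All 8 rows appear; 2 have NULL agent.

SQL:
SELECT a.title, b.name AS agent
FROM tickets a
LEFT JOIN agents b ON a.agent_id = b.id

Result:
title          | agent
---------------+------
Memory leak    | Pete 
Wrong timezone | Mia  
Slow page load | Pete 
Wrong total    | Fiona
Null pointer   | Fiona
Missing icon   | NULL 
Bad redirect   | Fiona
Timeout error  | NULL 
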